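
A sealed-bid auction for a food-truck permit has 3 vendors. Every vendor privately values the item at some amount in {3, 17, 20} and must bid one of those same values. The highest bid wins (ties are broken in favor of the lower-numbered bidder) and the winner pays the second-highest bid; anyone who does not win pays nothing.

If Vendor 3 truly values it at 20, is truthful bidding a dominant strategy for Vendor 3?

Yes

Check each profile of the others' bids and compare truth against every alternative bid.
Others bid (3, 17): truth gives 3, best alternative gives 0.
Others bid (17, 3): truth gives 3, best alternative gives 0.
Others bid (17, 17): truth gives 3, best alternative gives 0.
Others bid (3, 3): truth gives 17, best alternative gives 17.
Others bid (3, 20): truth gives 0, best alternative gives 0.
Others bid (17, 20): truth gives 0, best alternative gives 0.
(Remaining 3 profiles checked similarly; truth is weakly best in each.)
In every case the truthful bid is at least as good as any alternative, so it is a dominant strategy.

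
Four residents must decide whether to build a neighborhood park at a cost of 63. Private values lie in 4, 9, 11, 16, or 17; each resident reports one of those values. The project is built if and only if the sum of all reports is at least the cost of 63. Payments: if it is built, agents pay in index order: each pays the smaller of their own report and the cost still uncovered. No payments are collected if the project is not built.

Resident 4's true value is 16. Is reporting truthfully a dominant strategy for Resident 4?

Check each profile of the others' reports and compare truth against every alternative report.
Others report (17, 17, 17): truth gives 4, best alternative gives 4.
Others report (16, 17, 17): truth gives 3, best alternative gives 3.
Others report (17, 16, 17): truth gives 3, best alternative gives 3.
Others report (17, 17, 16): truth gives 3, best alternative gives 3.
Others report (16, 16, 17): truth gives 2, best alternative gives 2.
Others report (16, 17, 16): truth gives 2, best alternative gives 2.
(Remaining 119 profiles checked similarly; truth is weakly best in each.)
In every case the truthful report is at least as good as any alternative, so it is a dominant strategy.

Yes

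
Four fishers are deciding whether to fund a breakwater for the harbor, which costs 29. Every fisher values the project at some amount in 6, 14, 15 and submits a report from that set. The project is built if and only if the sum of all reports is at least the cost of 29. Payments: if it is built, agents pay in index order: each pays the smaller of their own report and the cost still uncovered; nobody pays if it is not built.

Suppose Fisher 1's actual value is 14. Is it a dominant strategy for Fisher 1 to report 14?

Consider the case where Fisher 2 reports 6, Fisher 3 reports 6 and Fisher 4 reports 14.
Truthful report 14: project built, pays 14, utility 14 - 14 = 0.
Report 6 instead: project built, pays 6, utility 14 - 6 = 8.
Since 8 > 0, reporting 6 is strictly better here, so truthful reporting is not dominant.

No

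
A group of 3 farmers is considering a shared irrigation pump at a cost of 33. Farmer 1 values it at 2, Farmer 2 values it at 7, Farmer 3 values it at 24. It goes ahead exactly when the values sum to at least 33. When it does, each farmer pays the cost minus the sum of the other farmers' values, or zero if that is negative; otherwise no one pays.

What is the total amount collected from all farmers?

Total value 33 ≥ cost 33, so it is built.
Farmer 1: others sum to 31; max(0, 33 - 31) = 2.
Farmer 2: others sum to 26; max(0, 33 - 26) = 7.
Farmer 3: others sum to 9; max(0, 33 - 9) = 24.
Total collected = 2 + 7 + 24 = 33.

33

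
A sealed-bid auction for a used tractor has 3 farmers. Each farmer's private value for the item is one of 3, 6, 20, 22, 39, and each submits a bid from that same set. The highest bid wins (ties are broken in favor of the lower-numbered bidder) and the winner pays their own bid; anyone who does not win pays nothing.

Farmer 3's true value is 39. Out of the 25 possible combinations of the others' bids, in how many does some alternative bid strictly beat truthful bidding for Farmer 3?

9

Others bid (3, 3): truth gives 0; bid 6 gives 33 > 0. Violating.
Others bid (3, 6): truth gives 0; bid 20 gives 19 > 0. Violating.
Others bid (3, 20): truth gives 0; bid 22 gives 17 > 0. Violating.
Others bid (6, 3): truth gives 0; bid 20 gives 19 > 0. Violating.
Others bid (3, 22): truth gives 0; no alternative beats it.
Others bid (3, 39): truth gives 0; no alternative beats it.
(Checking all 25 profiles: 9 have a profitable deviation, 16 do not.)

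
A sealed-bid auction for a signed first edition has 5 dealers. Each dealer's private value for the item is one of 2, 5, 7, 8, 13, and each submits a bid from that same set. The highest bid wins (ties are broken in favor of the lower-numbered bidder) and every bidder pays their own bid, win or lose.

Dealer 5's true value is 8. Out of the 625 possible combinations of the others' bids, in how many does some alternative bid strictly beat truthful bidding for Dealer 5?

560

Others bid (2, 2, 2, 2): truth gives 0; bid 5 gives 3 > 0. Violating.
Others bid (2, 2, 2, 5): truth gives 0; bid 7 gives 1 > 0. Violating.
Others bid (2, 2, 2, 8): truth gives -8; bid 2 gives -2 > -8. Violating.
Others bid (2, 2, 2, 13): truth gives -8; bid 2 gives -2 > -8. Violating.
Others bid (2, 2, 2, 7): truth gives 0; no alternative beats it.
Others bid (2, 2, 5, 7): truth gives 0; no alternative beats it.
(Checking all 625 profiles: 560 have a profitable deviation, 65 do not.)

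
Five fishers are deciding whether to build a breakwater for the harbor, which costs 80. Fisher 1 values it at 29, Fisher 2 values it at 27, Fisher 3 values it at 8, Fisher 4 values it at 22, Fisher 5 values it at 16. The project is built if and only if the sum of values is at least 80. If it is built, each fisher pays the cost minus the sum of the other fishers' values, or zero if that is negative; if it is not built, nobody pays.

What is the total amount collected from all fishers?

12

Total value 102 ≥ cost 80, so it is built.
Fisher 1: others sum to 73; max(0, 80 - 73) = 7.
Fisher 2: others sum to 75; max(0, 80 - 75) = 5.
Fisher 3: others sum to 94; max(0, 80 - 94) = 0.
Fisher 4: others sum to 80; max(0, 80 - 80) = 0.
Fisher 5: others sum to 86; max(0, 80 - 86) = 0.
Total collected = 7 + 5 + 0 + 0 + 0 = 12.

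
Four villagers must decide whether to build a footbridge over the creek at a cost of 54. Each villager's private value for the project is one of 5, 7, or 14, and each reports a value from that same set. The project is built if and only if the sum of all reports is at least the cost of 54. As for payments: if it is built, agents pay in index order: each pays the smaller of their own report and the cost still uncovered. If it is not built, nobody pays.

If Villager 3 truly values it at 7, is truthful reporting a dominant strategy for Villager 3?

Yes

Check each profile of the others' reports and compare truth against every alternative report.
Others report (5, 5, 5): truth gives 0, best alternative gives 0.
Others report (5, 5, 7): truth gives 0, best alternative gives 0.
Others report (5, 5, 14): truth gives 0, best alternative gives 0.
Others report (5, 7, 5): truth gives 0, best alternative gives 0.
Others report (5, 7, 7): truth gives 0, best alternative gives 0.
Others report (5, 7, 14): truth gives 0, best alternative gives 0.
(Remaining 21 profiles checked similarly; truth is weakly best in each.)
In every case the truthful report is at least as good as any alternative, so it is a dominant strategy.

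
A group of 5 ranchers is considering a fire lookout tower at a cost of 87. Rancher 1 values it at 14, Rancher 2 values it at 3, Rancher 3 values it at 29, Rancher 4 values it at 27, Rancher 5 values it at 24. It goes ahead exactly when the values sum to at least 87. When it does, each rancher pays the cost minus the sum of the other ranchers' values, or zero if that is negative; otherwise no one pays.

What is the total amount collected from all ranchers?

54

Total value 97 ≥ cost 87, so it is built.
Rancher 1: others sum to 83; max(0, 87 - 83) = 4.
Rancher 2: others sum to 94; max(0, 87 - 94) = 0.
Rancher 3: others sum to 68; max(0, 87 - 68) = 19.
Rancher 4: others sum to 70; max(0, 87 - 70) = 17.
Rancher 5: others sum to 73; max(0, 87 - 73) = 14.
Total collected = 4 + 0 + 19 + 17 + 14 = 54.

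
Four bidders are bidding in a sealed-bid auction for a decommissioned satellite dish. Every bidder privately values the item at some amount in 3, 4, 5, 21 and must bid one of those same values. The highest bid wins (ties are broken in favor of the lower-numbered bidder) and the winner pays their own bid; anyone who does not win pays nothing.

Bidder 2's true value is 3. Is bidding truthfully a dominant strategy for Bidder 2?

Check each profile of the others' bids and compare truth against every alternative bid.
Others bid (3, 3, 3): truth gives 0, best alternative gives -1.
Others bid (3, 3, 4): truth gives 0, best alternative gives -1.
Others bid (3, 4, 3): truth gives 0, best alternative gives -1.
Others bid (3, 4, 4): truth gives 0, best alternative gives -1.
Others bid (3, 3, 5): truth gives 0, best alternative gives 0.
Others bid (3, 3, 21): truth gives 0, best alternative gives 0.
(Remaining 58 profiles checked similarly; truth is weakly best in each.)
In every case the truthful bid is at least as good as any alternative, so it is a dominant strategy.

Yes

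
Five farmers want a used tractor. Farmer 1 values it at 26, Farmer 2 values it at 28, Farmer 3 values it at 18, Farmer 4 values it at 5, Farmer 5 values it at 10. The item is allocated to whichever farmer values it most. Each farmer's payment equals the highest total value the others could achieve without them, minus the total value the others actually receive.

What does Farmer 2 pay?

Farmer 2 has the highest value and receives the item.
Without Farmer 2, the item would go to the next-highest value, 26, so the others could achieve 26.
With Farmer 2 present and winning, the others receive nothing, so their total is 0.
Payment = 26 - 0 = 26.

26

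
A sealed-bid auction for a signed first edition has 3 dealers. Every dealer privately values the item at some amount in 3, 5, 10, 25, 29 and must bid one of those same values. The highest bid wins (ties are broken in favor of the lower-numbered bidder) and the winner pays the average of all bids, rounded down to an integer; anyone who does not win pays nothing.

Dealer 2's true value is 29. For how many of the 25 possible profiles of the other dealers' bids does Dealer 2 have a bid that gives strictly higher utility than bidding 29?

Others bid (3, 3): truth gives 18; bid 5 gives 26 > 18. Violating.
Others bid (3, 5): truth gives 17; bid 5 gives 25 > 17. Violating.
Others bid (3, 10): truth gives 15; bid 10 gives 22 > 15. Violating.
Others bid (3, 25): truth gives 10; bid 25 gives 12 > 10. Violating.
Others bid (3, 29): truth gives 9; no alternative beats it.
Others bid (5, 29): truth gives 8; no alternative beats it.
(Checking all 25 profiles: 12 have a profitable deviation, 13 do not.)

12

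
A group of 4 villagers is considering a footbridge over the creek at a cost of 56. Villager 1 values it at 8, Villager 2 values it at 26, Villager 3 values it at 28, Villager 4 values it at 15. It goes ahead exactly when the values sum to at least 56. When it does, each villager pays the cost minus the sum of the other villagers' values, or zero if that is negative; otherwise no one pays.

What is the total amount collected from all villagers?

Total value 77 ≥ cost 56, so it is built.
Villager 1: others sum to 69; max(0, 56 - 69) = 0.
Villager 2: others sum to 51; max(0, 56 - 51) = 5.
Villager 3: others sum to 49; max(0, 56 - 49) = 7.
Villager 4: others sum to 62; max(0, 56 - 62) = 0.
Total collected = 0 + 5 + 7 + 0 = 12.

12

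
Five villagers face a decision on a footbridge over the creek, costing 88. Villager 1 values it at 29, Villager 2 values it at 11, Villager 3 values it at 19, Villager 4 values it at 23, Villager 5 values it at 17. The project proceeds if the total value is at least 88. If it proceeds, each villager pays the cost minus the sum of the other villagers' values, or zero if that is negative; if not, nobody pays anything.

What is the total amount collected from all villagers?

44

Total value 99 ≥ cost 88, so it is built.
Villager 1: others sum to 70; max(0, 88 - 70) = 18.
Villager 2: others sum to 88; max(0, 88 - 88) = 0.
Villager 3: others sum to 80; max(0, 88 - 80) = 8.
Villager 4: others sum to 76; max(0, 88 - 76) = 12.
Villager 5: others sum to 82; max(0, 88 - 82) = 6.
Total collected = 18 + 0 + 8 + 12 + 6 = 44.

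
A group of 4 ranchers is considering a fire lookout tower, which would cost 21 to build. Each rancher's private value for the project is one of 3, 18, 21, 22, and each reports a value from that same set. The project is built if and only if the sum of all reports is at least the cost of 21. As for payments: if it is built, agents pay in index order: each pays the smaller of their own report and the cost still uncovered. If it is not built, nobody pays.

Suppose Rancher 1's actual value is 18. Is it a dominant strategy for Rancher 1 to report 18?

No

Consider the case where Rancher 2 reports 3, Rancher 3 reports 3 and Rancher 4 reports 18.
Truthful report 18: project built, pays 18, utility 18 - 18 = 0.
Report 3 instead: project built, pays 3, utility 18 - 3 = 15.
Since 15 > 0, reporting 3 is strictly better here, so truthful reporting is not dominant.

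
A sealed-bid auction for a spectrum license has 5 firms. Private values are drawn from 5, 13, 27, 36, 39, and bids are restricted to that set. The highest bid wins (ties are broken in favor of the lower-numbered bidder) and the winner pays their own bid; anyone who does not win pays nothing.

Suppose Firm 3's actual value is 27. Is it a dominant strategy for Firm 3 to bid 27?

Consider the case where Firm 1 bids 5, Firm 2 bids 5, Firm 4 bids 5 and Firm 5 bids 5.
Truthful bid 27: wins, pays 27, utility 27 - 27 = 0.
Bid 13 instead: wins, pays 13, utility 27 - 13 = 14.
Since 14 > 0, bidding 13 is strictly better here, so truthful bidding is not dominant.

No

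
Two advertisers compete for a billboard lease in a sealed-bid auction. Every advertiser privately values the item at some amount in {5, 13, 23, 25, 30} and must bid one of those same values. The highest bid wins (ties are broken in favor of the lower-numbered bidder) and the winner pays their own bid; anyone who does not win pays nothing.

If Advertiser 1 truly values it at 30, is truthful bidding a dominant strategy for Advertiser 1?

Consider the case where Advertiser 2 bids 5.
Truthful bid 30: wins, pays 30, utility 30 - 30 = 0.
Bid 5 instead: wins, pays 5, utility 30 - 5 = 25.
Since 25 > 0, bidding 5 is strictly better here, so truthful bidding is not dominant.

No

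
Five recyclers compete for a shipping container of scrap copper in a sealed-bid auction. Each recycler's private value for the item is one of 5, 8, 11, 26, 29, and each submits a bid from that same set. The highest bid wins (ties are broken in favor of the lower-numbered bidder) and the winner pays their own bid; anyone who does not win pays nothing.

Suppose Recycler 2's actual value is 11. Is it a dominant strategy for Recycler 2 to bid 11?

Consider the case where Recycler 1 bids 5, Recycler 3 bids 5, Recycler 4 bids 5 and Recycler 5 bids 5.
Truthful bid 11: wins, pays 11, utility 11 - 11 = 0.
Bid 8 instead: wins, pays 8, utility 11 - 8 = 3.
Since 3 > 0, bidding 8 is strictly better here, so truthful bidding is not dominant.

No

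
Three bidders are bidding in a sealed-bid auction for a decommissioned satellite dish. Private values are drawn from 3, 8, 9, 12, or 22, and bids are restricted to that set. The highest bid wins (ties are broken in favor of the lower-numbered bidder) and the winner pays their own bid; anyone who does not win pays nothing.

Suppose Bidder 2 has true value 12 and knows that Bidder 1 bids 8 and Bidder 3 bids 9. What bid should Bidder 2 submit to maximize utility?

Bid 3: loses, pays 0, utility 0.
Bid 8: loses, pays 0, utility 0.
Bid 9: wins, pays 9, utility 12 - 9 = 3.
Bid 12: wins, pays 12, utility 12 - 12 = 0.
Bid 22: wins, pays 22, utility 12 - 22 = -10.
The best choice is 9 with utility 3.

9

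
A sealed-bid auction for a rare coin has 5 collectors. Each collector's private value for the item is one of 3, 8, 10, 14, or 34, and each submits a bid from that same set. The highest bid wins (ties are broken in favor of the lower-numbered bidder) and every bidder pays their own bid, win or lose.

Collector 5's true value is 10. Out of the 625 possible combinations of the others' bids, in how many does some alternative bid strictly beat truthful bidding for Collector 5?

Others bid (3, 3, 3, 3): truth gives 0; bid 8 gives 2 > 0. Violating.
Others bid (3, 3, 3, 10): truth gives -10; bid 3 gives -3 > -10. Violating.
Others bid (3, 3, 3, 14): truth gives -10; bid 3 gives -3 > -10. Violating.
Others bid (3, 3, 3, 34): truth gives -10; bid 3 gives -3 > -10. Violating.
Others bid (3, 3, 3, 8): truth gives 0; no alternative beats it.
Others bid (3, 3, 8, 3): truth gives 0; no alternative beats it.
(Checking all 625 profiles: 610 have a profitable deviation, 15 do not.)

610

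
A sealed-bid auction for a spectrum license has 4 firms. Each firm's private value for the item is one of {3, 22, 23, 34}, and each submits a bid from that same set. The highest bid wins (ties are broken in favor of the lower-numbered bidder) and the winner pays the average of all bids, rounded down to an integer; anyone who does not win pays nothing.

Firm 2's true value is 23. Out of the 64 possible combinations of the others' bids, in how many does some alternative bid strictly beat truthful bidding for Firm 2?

Others bid (3, 3, 3): truth gives 15; bid 22 gives 16 > 15. Violating.
Others bid (3, 3, 34): truth gives 0; bid 34 gives 5 > 0. Violating.
Others bid (3, 34, 3): truth gives 0; bid 34 gives 5 > 0. Violating.
Others bid (23, 3, 3): truth gives 0; bid 34 gives 8 > 0. Violating.
Others bid (3, 3, 22): truth gives 11; no alternative beats it.
Others bid (3, 3, 23): truth gives 10; no alternative beats it.
(Checking all 64 profiles: 8 have a profitable deviation, 56 do not.)

8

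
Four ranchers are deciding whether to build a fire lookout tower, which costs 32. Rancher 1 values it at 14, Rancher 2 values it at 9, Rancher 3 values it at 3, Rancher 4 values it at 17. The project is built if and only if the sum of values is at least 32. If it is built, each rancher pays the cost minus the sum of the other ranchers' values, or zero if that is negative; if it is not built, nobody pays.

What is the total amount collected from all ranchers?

Total value 43 ≥ cost 32, so it is built.
Rancher 1: others sum to 29; max(0, 32 - 29) = 3.
Rancher 2: others sum to 34; max(0, 32 - 34) = 0.
Rancher 3: others sum to 40; max(0, 32 - 40) = 0.
Rancher 4: others sum to 26; max(0, 32 - 26) = 6.
Total collected = 3 + 0 + 0 + 6 = 9.

9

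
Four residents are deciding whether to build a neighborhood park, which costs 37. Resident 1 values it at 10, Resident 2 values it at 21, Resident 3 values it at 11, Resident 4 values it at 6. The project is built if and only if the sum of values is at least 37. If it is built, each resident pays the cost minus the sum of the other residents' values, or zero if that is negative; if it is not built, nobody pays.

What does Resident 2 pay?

Total value 48 ≥ cost 37, so the project is built.
The other residents' values sum to 27.
Cost minus that sum is 37 - 27 = 10.

10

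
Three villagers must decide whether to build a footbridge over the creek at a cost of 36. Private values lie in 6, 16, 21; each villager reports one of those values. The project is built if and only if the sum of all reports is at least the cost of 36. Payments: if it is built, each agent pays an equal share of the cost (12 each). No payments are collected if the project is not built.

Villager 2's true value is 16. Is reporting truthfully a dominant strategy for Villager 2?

Check each profile of the others' reports and compare truth against every alternative report.
Others report (6, 16): truth gives 4, best alternative gives 4.
Others report (6, 21): truth gives 4, best alternative gives 4.
Others report (16, 6): truth gives 4, best alternative gives 4.
Others report (16, 16): truth gives 4, best alternative gives 4.
Others report (16, 21): truth gives 4, best alternative gives 4.
Others report (21, 6): truth gives 4, best alternative gives 4.
(Remaining 3 profiles checked similarly; truth is weakly best in each.)
In every case the truthful report is at least as good as any alternative, so it is a dominant strategy.

Yes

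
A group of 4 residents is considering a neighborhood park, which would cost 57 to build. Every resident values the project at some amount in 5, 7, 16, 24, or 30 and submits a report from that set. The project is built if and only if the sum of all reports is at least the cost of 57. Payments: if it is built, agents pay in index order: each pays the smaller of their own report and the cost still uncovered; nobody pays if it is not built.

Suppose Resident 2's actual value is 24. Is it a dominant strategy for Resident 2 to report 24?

No

Consider the case where Resident 1 reports 5, Resident 3 reports 7 and Resident 4 reports 30.
Truthful report 24: project built, pays 24, utility 24 - 24 = 0.
Report 16 instead: project built, pays 16, utility 24 - 16 = 8.
Since 8 > 0, reporting 16 is strictly better here, so truthful reporting is not dominant.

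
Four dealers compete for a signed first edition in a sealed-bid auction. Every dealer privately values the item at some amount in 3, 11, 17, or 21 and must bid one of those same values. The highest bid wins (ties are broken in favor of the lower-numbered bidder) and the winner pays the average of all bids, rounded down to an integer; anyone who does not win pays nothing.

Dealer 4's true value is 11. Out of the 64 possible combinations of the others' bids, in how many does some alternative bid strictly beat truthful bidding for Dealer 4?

6

Others bid (3, 3, 11): truth gives 0; bid 17 gives 3 > 0. Violating.
Others bid (3, 11, 3): truth gives 0; bid 17 gives 3 > 0. Violating.
Others bid (3, 11, 11): truth gives 0; bid 17 gives 1 > 0. Violating.
Others bid (11, 3, 3): truth gives 0; bid 17 gives 3 > 0. Violating.
Others bid (3, 3, 3): truth gives 6; no alternative beats it.
Others bid (3, 3, 17): truth gives 0; no alternative beats it.
(Checking all 64 profiles: 6 have a profitable deviation, 58 do not.)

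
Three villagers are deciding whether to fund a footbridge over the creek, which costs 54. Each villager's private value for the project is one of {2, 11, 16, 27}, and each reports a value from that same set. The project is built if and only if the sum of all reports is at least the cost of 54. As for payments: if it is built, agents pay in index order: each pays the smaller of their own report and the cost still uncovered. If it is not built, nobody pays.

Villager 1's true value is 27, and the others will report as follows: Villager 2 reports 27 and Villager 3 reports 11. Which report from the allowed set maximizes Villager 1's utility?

16

Report 2: project not built, utility 0.
Report 11: project not built, utility 0.
Report 16: project built, pays 16, utility 27 - 16 = 11.
Report 27: project built, pays 27, utility 27 - 27 = 0.
The best choice is 16 with utility 11.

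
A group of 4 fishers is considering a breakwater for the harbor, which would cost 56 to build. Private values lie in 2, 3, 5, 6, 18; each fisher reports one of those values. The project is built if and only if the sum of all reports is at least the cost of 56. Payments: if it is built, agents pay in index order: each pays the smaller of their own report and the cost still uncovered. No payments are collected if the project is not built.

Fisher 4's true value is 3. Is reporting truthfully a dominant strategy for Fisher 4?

Yes

Check each profile of the others' reports and compare truth against every alternative report.
Others report (18, 18, 18): truth gives 1, best alternative gives 1.
Others report (2, 2, 2): truth gives 0, best alternative gives 0.
Others report (2, 2, 3): truth gives 0, best alternative gives 0.
Others report (2, 2, 5): truth gives 0, best alternative gives 0.
Others report (2, 2, 6): truth gives 0, best alternative gives 0.
Others report (2, 2, 18): truth gives 0, best alternative gives 0.
(Remaining 119 profiles checked similarly; truth is weakly best in each.)
In every case the truthful report is at least as good as any alternative, so it is a dominant strategy.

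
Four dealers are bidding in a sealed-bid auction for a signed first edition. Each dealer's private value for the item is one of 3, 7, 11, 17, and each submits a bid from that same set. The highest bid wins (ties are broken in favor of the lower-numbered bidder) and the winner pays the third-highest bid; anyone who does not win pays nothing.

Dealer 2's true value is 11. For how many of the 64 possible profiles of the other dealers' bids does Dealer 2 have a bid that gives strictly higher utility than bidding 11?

12

Others bid (3, 3, 17): truth gives 0; bid 17 gives 8 > 0. Violating.
Others bid (3, 7, 17): truth gives 0; bid 17 gives 4 > 0. Violating.
Others bid (3, 17, 3): truth gives 0; bid 17 gives 8 > 0. Violating.
Others bid (3, 17, 7): truth gives 0; bid 17 gives 4 > 0. Violating.
Others bid (3, 3, 3): truth gives 8; no alternative beats it.
Others bid (3, 3, 7): truth gives 8; no alternative beats it.
(Checking all 64 profiles: 12 have a profitable deviation, 52 do not.)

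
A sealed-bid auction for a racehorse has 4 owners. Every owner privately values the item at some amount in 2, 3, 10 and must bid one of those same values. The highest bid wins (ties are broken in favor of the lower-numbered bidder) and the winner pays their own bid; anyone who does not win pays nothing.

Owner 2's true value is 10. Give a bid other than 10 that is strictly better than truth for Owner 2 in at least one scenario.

Suppose Owner 1 bids 2, Owner 3 bids 2 and Owner 4 bids 2.
Bid 10: wins, pays 10, utility 10 - 10 = 0.
Bid 3: wins, pays 3, utility 10 - 3 = 7.
So bidding 3 beats truth here (7 > 0).

3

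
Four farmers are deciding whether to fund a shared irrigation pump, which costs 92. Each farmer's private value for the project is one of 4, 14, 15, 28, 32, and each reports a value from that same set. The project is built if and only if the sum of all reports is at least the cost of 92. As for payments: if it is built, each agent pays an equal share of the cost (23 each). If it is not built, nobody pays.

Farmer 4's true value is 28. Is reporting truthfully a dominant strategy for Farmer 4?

No

Consider the case where Farmer 1 reports 4, Farmer 2 reports 28 and Farmer 3 reports 28.
Truthful report 28: project not built, utility 0.
Report 32 instead: project built, pays 23, utility 28 - 23 = 5.
Since 5 > 0, reporting 32 is strictly better here, so truthful reporting is not dominant.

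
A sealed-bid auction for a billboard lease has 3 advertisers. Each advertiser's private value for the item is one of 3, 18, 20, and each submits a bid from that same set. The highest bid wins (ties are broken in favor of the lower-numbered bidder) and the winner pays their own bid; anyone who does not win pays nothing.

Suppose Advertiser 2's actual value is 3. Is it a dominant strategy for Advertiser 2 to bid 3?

Check each profile of the others' bids and compare truth against every alternative bid.
Others bid (3, 3): truth gives 0, best alternative gives -15.
Others bid (3, 18): truth gives 0, best alternative gives -15.
Others bid (3, 20): truth gives 0, best alternative gives 0.
Others bid (18, 3): truth gives 0, best alternative gives 0.
Others bid (18, 18): truth gives 0, best alternative gives 0.
Others bid (18, 20): truth gives 0, best alternative gives 0.
(Remaining 3 profiles checked similarly; truth is weakly best in each.)
In every case the truthful bid is at least as good as any alternative, so it is a dominant strategy.

Yes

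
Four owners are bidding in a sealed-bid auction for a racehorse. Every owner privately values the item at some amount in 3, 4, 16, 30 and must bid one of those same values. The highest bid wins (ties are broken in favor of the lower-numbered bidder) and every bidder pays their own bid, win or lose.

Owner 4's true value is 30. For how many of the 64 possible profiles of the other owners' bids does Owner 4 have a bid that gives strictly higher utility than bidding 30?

45

Others bid (3, 3, 3): truth gives 0; bid 4 gives 26 > 0. Violating.
Others bid (3, 3, 4): truth gives 0; bid 16 gives 14 > 0. Violating.
Others bid (3, 3, 30): truth gives -30; bid 3 gives -3 > -30. Violating.
Others bid (3, 4, 3): truth gives 0; bid 16 gives 14 > 0. Violating.
Others bid (3, 3, 16): truth gives 0; no alternative beats it.
Others bid (3, 4, 16): truth gives 0; no alternative beats it.
(Checking all 64 profiles: 45 have a profitable deviation, 19 do not.)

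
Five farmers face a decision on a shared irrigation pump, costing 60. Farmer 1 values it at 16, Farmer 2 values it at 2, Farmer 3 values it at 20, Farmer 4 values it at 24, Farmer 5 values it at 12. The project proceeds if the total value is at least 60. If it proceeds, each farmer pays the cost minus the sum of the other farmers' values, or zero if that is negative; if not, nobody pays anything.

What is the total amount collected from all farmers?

Total value 74 ≥ cost 60, so it is built.
Farmer 1: others sum to 58; max(0, 60 - 58) = 2.
Farmer 2: others sum to 72; max(0, 60 - 72) = 0.
Farmer 3: others sum to 54; max(0, 60 - 54) = 6.
Farmer 4: others sum to 50; max(0, 60 - 50) = 10.
Farmer 5: others sum to 62; max(0, 60 - 62) = 0.
Total collected = 2 + 0 + 6 + 10 + 0 = 18.

18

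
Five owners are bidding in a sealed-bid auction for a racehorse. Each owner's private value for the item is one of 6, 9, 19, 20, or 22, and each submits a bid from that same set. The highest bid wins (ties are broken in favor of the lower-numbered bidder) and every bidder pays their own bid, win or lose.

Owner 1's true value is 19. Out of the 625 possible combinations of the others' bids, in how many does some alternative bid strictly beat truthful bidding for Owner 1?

560

Others bid (6, 6, 6, 6): truth gives 0; bid 6 gives 13 > 0. Violating.
Others bid (6, 6, 6, 9): truth gives 0; bid 9 gives 10 > 0. Violating.
Others bid (6, 6, 6, 20): truth gives -19; bid 20 gives -1 > -19. Violating.
Others bid (6, 6, 6, 22): truth gives -19; bid 22 gives -3 > -19. Violating.
Others bid (6, 6, 6, 19): truth gives 0; no alternative beats it.
Others bid (6, 6, 9, 19): truth gives 0; no alternative beats it.
(Checking all 625 profiles: 560 have a profitable deviation, 65 do not.)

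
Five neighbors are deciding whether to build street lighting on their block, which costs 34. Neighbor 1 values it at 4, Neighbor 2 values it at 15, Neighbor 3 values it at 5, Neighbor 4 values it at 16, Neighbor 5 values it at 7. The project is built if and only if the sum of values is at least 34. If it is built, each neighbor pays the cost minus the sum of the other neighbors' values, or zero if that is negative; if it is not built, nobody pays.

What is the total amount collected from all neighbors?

5

Total value 47 ≥ cost 34, so it is built.
Neighbor 1: others sum to 43; max(0, 34 - 43) = 0.
Neighbor 2: others sum to 32; max(0, 34 - 32) = 2.
Neighbor 3: others sum to 42; max(0, 34 - 42) = 0.
Neighbor 4: others sum to 31; max(0, 34 - 31) = 3.
Neighbor 5: others sum to 40; max(0, 34 - 40) = 0.
Total collected = 0 + 2 + 0 + 3 + 0 = 5.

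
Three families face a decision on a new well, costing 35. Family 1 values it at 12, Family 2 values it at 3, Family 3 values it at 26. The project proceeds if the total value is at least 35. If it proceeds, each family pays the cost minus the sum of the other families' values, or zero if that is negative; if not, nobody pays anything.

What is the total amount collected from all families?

Total value 41 ≥ cost 35, so it is built.
Family 1: others sum to 29; max(0, 35 - 29) = 6.
Family 2: others sum to 38; max(0, 35 - 38) = 0.
Family 3: others sum to 15; max(0, 35 - 15) = 20.
Total collected = 6 + 0 + 20 = 26.

26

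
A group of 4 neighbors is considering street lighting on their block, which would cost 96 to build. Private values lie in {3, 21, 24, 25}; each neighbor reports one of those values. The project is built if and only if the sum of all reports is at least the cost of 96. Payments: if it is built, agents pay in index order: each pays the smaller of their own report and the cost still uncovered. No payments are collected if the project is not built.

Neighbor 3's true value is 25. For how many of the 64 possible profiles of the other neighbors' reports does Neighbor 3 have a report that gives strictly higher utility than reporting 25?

Others report (24, 24, 24): truth gives 0; report 24 gives 1 > 0. Violating.
Others report (24, 24, 25): truth gives 0; report 24 gives 1 > 0. Violating.
Others report (24, 25, 24): truth gives 0; report 24 gives 1 > 0. Violating.
Others report (24, 25, 25): truth gives 0; report 24 gives 1 > 0. Violating.
Others report (3, 3, 3): truth gives 0; no alternative beats it.
Others report (3, 3, 21): truth gives 0; no alternative beats it.
(Checking all 64 profiles: 8 have a profitable deviation, 56 do not.)

8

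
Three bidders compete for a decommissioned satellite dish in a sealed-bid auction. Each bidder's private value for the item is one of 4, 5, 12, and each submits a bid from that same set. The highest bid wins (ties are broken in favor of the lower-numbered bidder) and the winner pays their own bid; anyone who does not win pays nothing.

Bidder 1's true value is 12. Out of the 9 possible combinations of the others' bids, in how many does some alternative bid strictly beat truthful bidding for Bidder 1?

Others bid (4, 4): truth gives 0; bid 4 gives 8 > 0. Violating.
Others bid (4, 5): truth gives 0; bid 5 gives 7 > 0. Violating.
Others bid (5, 4): truth gives 0; bid 5 gives 7 > 0. Violating.
Others bid (5, 5): truth gives 0; bid 5 gives 7 > 0. Violating.
Others bid (4, 12): truth gives 0; no alternative beats it.
Others bid (5, 12): truth gives 0; no alternative beats it.
(Checking all 9 profiles: 4 have a profitable deviation, 5 do not.)

4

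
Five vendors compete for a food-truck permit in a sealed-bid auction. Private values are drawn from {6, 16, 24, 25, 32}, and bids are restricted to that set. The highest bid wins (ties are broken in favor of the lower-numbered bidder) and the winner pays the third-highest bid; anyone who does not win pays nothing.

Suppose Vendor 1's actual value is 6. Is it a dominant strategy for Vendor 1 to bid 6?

Yes

Check each profile of the others' bids and compare truth against every alternative bid.
Others bid (6, 6, 16, 16): truth gives 0, best alternative gives -10.
Others bid (6, 16, 6, 16): truth gives 0, best alternative gives -10.
Others bid (6, 16, 16, 6): truth gives 0, best alternative gives -10.
Others bid (6, 16, 16, 16): truth gives 0, best alternative gives -10.
Others bid (16, 6, 6, 16): truth gives 0, best alternative gives -10.
Others bid (16, 6, 16, 6): truth gives 0, best alternative gives -10.
(Remaining 619 profiles checked similarly; truth is weakly best in each.)
In every case the truthful bid is at least as good as any alternative, so it is a dominant strategy.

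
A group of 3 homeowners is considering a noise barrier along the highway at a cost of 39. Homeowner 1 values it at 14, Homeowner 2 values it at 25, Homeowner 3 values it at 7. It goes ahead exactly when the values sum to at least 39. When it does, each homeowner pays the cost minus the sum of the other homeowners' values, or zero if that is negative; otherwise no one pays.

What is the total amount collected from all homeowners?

25

Total value 46 ≥ cost 39, so it is built.
Homeowner 1: others sum to 32; max(0, 39 - 32) = 7.
Homeowner 2: others sum to 21; max(0, 39 - 21) = 18.
Homeowner 3: others sum to 39; max(0, 39 - 39) = 0.
Total collected = 7 + 18 + 0 = 25.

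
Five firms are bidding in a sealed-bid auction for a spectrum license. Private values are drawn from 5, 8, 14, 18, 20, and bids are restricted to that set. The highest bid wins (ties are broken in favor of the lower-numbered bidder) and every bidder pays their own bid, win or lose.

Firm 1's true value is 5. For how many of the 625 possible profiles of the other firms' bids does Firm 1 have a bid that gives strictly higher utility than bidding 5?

Others bid (5, 5, 5, 8): truth gives -5; bid 8 gives -3 > -5. Violating.
Others bid (5, 5, 8, 5): truth gives -5; bid 8 gives -3 > -5. Violating.
Others bid (5, 5, 8, 8): truth gives -5; bid 8 gives -3 > -5. Violating.
Others bid (5, 8, 5, 5): truth gives -5; bid 8 gives -3 > -5. Violating.
Others bid (5, 5, 5, 5): truth gives 0; no alternative beats it.
Others bid (5, 5, 5, 14): truth gives -5; no alternative beats it.
(Checking all 625 profiles: 15 have a profitable deviation, 610 do not.)

15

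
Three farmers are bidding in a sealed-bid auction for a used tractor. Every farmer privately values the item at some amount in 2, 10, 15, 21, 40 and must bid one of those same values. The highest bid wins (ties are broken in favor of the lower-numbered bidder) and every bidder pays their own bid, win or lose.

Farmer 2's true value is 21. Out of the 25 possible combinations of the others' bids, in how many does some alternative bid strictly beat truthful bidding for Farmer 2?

19

Others bid (2, 2): truth gives 0; bid 10 gives 11 > 0. Violating.
Others bid (2, 10): truth gives 0; bid 10 gives 11 > 0. Violating.
Others bid (2, 15): truth gives 0; bid 15 gives 6 > 0. Violating.
Others bid (2, 40): truth gives -21; bid 2 gives -2 > -21. Violating.
Others bid (2, 21): truth gives 0; no alternative beats it.
Others bid (10, 21): truth gives 0; no alternative beats it.
(Checking all 25 profiles: 19 have a profitable deviation, 6 do not.)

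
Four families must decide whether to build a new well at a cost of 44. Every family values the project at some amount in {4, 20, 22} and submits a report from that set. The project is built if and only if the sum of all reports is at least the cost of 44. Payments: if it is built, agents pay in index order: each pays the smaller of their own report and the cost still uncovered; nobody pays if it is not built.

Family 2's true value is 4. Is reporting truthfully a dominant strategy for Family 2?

Yes

Check each profile of the others' reports and compare truth against every alternative report.
Others report (4, 4, 20): truth gives 0, best alternative gives -16.
Others report (4, 4, 22): truth gives 0, best alternative gives -16.
Others report (4, 20, 4): truth gives 0, best alternative gives -16.
Others report (4, 20, 20): truth gives 0, best alternative gives -16.
Others report (4, 20, 22): truth gives 0, best alternative gives -16.
Others report (4, 22, 4): truth gives 0, best alternative gives -16.
(Remaining 21 profiles checked similarly; truth is weakly best in each.)
In every case the truthful report is at least as good as any alternative, so it is a dominant strategy.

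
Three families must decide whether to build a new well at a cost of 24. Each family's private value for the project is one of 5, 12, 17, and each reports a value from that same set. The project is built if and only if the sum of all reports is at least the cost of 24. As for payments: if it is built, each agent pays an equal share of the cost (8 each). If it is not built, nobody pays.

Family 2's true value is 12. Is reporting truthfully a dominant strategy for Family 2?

No

Consider the case where Family 1 reports 5 and Family 3 reports 5.
Truthful report 12: project not built, utility 0.
Report 17 instead: project built, pays 8, utility 12 - 8 = 4.
Since 4 > 0, reporting 17 is strictly better here, so truthful reporting is not dominant.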